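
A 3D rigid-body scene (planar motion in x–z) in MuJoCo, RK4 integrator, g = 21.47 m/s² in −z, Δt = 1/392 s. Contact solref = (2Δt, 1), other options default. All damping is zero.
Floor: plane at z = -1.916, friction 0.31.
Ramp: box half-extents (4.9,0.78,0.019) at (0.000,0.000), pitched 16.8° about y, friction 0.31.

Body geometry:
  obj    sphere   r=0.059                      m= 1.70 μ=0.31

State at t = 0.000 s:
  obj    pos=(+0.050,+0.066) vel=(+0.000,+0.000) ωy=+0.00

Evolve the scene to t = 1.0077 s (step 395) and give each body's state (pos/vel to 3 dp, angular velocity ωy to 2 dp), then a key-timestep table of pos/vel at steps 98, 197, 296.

State at t = 1.0077 s:
  obj    pos=(+2.204,-0.584) vel=(+4.276,-1.291) ωy=+75.70

Key-timestep trajectory:
   step    t(s)  obj.x    obj.z    obj.vx   obj.vz 
     98  0.2500   +0.183  +0.026  +1.061  -0.320
    197  0.5026   +0.586  -0.095  +2.133  -0.644
    296  0.7551   +1.260  -0.299  +3.204  -0.967


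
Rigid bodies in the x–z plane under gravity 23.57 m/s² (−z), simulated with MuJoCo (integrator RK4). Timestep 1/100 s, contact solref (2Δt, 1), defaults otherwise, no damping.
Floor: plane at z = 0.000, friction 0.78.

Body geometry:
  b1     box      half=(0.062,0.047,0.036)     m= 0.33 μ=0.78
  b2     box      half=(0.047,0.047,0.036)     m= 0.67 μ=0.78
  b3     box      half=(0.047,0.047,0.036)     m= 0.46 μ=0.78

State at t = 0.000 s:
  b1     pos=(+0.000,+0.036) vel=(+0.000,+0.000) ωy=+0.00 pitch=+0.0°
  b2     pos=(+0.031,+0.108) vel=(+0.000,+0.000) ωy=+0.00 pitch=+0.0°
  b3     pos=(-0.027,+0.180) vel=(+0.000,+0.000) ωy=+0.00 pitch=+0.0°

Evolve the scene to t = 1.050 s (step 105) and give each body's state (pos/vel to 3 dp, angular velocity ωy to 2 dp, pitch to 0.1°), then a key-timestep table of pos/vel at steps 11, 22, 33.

State at t = 1.050 s:
  b1     pos=(+0.000,+0.036) vel=(+0.000,+0.000) ωy=+0.00 pitch=+0.1°
  b2     pos=(+0.032,+0.107) vel=(+0.000,+0.000) ωy=+0.00 pitch=+0.2°
  b3     pos=(-0.131,+0.036) vel=(+0.000,+0.000) ωy=+0.00 pitch=+180.0°

Key-timestep trajectory:
   step    t(s)  b1.x    b1.z    b1.vx   b1.vz   b2.x    b2.z    b2.vx   b2.vz   b3.x    b3.z    b3.vx   b3.vz 
     11  0.1100   +0.000  +0.036  +0.001  +0.002   +0.031  +0.107  +0.002  +0.005   -0.050  +0.160  -0.384  -0.649
     22  0.2200   +0.000  +0.036  +0.001  +0.002   +0.032  +0.107  +0.003  +0.001   -0.124  +0.072  -0.861  -1.309
     33  0.3300   +0.000  +0.036  +0.000  +0.000   +0.032  +0.107  +0.000  +0.000   -0.131  +0.033  -0.010  +0.088


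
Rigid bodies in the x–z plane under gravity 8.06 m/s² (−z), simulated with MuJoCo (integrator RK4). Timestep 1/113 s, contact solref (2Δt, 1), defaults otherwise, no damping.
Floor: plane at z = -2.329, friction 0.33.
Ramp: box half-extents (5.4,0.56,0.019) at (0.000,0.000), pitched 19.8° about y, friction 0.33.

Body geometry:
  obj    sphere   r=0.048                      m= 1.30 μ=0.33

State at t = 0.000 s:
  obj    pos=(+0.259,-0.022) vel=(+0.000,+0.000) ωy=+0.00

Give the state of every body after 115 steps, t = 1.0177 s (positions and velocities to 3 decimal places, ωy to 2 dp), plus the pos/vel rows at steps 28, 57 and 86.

State at t = 1.0177 s:
  obj    pos=(+1.209,-0.364) vel=(+1.867,-0.672) ωy=+41.34

Key-timestep trajectory:
   step    t(s)  obj.x    obj.z    obj.vx   obj.vz 
     28  0.2478   +0.315  -0.042  +0.455  -0.164
     57  0.5044   +0.493  -0.106  +0.926  -0.333
     86  0.7611   +0.790  -0.213  +1.396  -0.503


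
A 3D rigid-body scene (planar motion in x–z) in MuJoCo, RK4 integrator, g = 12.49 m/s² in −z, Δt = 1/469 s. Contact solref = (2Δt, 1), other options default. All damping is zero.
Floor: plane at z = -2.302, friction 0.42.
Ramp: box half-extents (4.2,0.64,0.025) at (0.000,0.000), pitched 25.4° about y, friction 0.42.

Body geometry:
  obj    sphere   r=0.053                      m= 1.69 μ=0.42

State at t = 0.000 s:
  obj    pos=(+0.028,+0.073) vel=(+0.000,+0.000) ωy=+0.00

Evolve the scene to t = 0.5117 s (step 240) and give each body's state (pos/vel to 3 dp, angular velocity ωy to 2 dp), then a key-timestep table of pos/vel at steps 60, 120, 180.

State at t = 0.5117 s:
  obj    pos=(+0.481,-0.142) vel=(+1.769,-0.840) ωy=+36.94

Key-timestep trajectory:
   step    t(s)  obj.x    obj.z    obj.vx   obj.vz 
     60  0.1279   +0.056  +0.060  +0.442  -0.210
    120  0.2559   +0.141  +0.019  +0.885  -0.420
    180  0.3838   +0.283  -0.048  +1.327  -0.630


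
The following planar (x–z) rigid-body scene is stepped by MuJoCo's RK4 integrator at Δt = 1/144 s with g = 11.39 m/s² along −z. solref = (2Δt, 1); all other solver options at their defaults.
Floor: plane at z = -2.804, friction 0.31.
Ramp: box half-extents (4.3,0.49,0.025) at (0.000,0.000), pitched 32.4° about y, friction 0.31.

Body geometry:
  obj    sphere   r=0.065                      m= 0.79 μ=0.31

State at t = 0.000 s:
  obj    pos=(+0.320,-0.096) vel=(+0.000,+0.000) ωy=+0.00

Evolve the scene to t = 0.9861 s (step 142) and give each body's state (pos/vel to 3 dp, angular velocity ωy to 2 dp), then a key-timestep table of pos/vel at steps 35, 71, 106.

State at t = 0.9861 s:
  obj    pos=(+2.110,-1.232) vel=(+3.630,-2.304) ωy=+66.11

Key-timestep trajectory:
   step    t(s)  obj.x    obj.z    obj.vx   obj.vz 
     35  0.2431   +0.429  -0.165  +0.895  -0.568
     71  0.4931   +0.767  -0.380  +1.815  -1.152
    106  0.7361   +1.317  -0.729  +2.710  -1.720


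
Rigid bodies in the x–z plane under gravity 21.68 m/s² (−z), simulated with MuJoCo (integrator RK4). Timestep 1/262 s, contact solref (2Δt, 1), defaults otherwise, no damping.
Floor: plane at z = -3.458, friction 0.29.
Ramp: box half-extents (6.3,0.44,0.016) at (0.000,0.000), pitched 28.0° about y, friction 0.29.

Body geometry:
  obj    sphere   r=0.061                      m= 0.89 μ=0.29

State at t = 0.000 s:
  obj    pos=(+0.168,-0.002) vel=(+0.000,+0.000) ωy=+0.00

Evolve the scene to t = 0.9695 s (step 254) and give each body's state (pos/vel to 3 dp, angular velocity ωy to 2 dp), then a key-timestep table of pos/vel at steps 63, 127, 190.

State at t = 0.9695 s:
  obj    pos=(+3.185,-1.606) vel=(+6.223,-3.309) ωy=+115.53

Key-timestep trajectory:
   step    t(s)  obj.x    obj.z    obj.vx   obj.vz 
     63  0.2405   +0.354  -0.101  +1.544  -0.821
    127  0.4847   +0.922  -0.403  +3.112  -1.655
    190  0.7252   +1.856  -0.900  +4.655  -2.475


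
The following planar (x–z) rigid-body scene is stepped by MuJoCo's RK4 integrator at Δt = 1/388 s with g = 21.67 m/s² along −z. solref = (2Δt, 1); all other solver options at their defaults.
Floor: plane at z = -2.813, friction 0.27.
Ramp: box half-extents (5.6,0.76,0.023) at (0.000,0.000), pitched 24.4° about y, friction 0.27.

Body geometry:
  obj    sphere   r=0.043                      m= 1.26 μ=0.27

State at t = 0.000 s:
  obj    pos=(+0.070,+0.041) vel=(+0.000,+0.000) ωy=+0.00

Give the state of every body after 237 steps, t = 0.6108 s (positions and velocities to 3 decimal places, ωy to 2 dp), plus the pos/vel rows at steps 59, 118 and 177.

State at t = 0.6108 s:
  obj    pos=(+1.156,-0.452) vel=(+3.557,-1.614) ωy=+90.82

Key-timestep trajectory:
   step    t(s)  obj.x    obj.z    obj.vx   obj.vz 
     59  0.1521   +0.137  +0.010  +0.886  -0.402
    118  0.3041   +0.339  -0.081  +1.771  -0.803
    177  0.4562   +0.676  -0.234  +2.657  -1.205


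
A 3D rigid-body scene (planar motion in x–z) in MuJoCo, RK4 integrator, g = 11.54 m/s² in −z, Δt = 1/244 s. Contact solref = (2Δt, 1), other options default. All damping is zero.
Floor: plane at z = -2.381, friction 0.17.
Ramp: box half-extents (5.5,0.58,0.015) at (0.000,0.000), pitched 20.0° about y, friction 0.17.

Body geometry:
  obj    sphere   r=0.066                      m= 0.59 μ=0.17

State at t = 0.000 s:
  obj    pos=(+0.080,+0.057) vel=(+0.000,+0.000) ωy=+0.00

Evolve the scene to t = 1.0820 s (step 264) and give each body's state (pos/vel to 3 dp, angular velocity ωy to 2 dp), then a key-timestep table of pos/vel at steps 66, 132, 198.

State at t = 1.0820 s:
  obj    pos=(+1.631,-0.507) vel=(+2.867,-1.043) ωy=+46.21

Key-timestep trajectory:
   step    t(s)  obj.x    obj.z    obj.vx   obj.vz 
     66  0.2705   +0.177  +0.022  +0.717  -0.261
    132  0.5410   +0.468  -0.084  +1.433  -0.522
    198  0.8115   +0.952  -0.260  +2.150  -0.783


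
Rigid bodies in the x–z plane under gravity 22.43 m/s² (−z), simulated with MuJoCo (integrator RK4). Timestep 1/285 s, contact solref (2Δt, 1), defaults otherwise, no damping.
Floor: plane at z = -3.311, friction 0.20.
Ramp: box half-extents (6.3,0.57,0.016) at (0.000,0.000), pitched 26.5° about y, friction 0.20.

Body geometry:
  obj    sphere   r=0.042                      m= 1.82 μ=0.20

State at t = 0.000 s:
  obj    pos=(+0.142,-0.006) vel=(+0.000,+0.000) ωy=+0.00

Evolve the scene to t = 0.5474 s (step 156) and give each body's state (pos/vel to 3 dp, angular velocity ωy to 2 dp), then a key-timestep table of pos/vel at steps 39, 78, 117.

State at t = 0.5474 s:
  obj    pos=(+1.101,-0.484) vel=(+3.502,-1.746) ωy=+93.14

Key-timestep trajectory:
   step    t(s)  obj.x    obj.z    obj.vx   obj.vz 
     39  0.1368   +0.202  -0.036  +0.876  -0.437
     78  0.2737   +0.382  -0.126  +1.751  -0.873
    117  0.4105   +0.681  -0.275  +2.627  -1.310


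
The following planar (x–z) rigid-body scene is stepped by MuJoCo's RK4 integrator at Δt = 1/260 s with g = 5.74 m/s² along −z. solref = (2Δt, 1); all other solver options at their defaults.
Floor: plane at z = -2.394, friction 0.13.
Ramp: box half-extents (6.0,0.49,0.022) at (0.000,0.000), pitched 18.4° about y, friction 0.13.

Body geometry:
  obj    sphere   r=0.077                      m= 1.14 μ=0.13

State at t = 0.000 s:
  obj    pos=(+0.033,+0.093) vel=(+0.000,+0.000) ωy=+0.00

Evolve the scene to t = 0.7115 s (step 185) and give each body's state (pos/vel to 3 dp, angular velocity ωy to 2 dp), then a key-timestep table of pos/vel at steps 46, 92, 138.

State at t = 0.7115 s:
  obj    pos=(+0.344,-0.010) vel=(+0.874,-0.291) ωy=+11.96

Key-timestep trajectory:
   step    t(s)  obj.x    obj.z    obj.vx   obj.vz 
     46  0.1769   +0.052  +0.087  +0.217  -0.072
     92  0.3538   +0.110  +0.068  +0.435  -0.145
    138  0.5308   +0.206  +0.036  +0.652  -0.217


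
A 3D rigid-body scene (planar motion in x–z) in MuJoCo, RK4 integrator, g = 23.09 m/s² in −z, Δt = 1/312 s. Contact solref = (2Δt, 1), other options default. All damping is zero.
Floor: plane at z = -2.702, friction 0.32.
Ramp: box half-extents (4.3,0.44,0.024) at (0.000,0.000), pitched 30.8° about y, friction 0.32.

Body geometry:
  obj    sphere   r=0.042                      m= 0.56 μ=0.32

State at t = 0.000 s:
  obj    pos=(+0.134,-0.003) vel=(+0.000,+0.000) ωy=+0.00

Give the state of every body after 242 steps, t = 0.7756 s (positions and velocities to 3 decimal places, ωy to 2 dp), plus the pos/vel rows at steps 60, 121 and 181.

State at t = 0.7756 s:
  obj    pos=(+2.316,-1.304) vel=(+5.627,-3.354) ωy=+155.94

Key-timestep trajectory:
   step    t(s)  obj.x    obj.z    obj.vx   obj.vz 
     60  0.1923   +0.268  -0.083  +1.395  -0.832
    121  0.3878   +0.680  -0.328  +2.813  -1.677
    181  0.5801   +1.355  -0.731  +4.208  -2.509


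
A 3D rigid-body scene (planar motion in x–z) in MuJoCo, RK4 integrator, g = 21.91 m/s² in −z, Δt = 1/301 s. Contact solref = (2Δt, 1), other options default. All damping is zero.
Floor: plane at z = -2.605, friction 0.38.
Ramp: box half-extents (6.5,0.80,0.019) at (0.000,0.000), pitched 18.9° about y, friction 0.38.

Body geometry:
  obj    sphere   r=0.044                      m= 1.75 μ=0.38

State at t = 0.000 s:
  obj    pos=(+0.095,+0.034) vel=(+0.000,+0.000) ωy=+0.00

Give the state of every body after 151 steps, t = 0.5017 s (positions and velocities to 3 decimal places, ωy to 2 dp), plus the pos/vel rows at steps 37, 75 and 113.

State at t = 0.5017 s:
  obj    pos=(+0.699,-0.173) vel=(+2.406,-0.824) ωy=+57.79

Key-timestep trajectory:
   step    t(s)  obj.x    obj.z    obj.vx   obj.vz 
     37  0.1229   +0.131  +0.022  +0.590  -0.202
     75  0.2492   +0.244  -0.017  +1.195  -0.409
    113  0.3754   +0.433  -0.082  +1.801  -0.616


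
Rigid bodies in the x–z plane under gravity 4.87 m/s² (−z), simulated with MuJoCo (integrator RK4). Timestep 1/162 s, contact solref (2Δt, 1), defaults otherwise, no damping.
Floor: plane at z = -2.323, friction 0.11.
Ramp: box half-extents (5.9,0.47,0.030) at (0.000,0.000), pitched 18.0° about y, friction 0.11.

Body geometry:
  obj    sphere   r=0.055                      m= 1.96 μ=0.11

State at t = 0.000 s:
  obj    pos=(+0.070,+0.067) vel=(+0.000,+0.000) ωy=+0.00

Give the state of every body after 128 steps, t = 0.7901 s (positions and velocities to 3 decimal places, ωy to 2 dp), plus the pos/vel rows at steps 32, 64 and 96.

State at t = 0.7901 s:
  obj    pos=(+0.389,-0.037) vel=(+0.808,-0.262) ωy=+15.44

Key-timestep trajectory:
   step    t(s)  obj.x    obj.z    obj.vx   obj.vz 
     32  0.1975   +0.090  +0.060  +0.202  -0.066
     64  0.3951   +0.150  +0.041  +0.404  -0.131
     96  0.5926   +0.250  +0.008  +0.606  -0.197


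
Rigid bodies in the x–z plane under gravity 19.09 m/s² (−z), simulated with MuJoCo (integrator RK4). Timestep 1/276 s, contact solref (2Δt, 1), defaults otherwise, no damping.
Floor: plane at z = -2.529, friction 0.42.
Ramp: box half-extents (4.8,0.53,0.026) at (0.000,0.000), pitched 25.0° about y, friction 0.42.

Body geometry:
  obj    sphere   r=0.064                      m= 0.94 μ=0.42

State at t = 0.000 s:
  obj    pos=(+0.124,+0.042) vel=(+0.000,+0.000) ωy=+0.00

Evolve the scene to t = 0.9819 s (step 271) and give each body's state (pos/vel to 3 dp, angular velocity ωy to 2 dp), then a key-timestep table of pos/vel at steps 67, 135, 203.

State at t = 0.9819 s:
  obj    pos=(+2.642,-1.132) vel=(+5.128,-2.391) ωy=+88.40

Key-timestep trajectory:
   step    t(s)  obj.x    obj.z    obj.vx   obj.vz 
     67  0.2428   +0.278  -0.030  +1.268  -0.591
    135  0.4891   +0.749  -0.250  +2.555  -1.191
    203  0.7355   +1.537  -0.617  +3.841  -1.791


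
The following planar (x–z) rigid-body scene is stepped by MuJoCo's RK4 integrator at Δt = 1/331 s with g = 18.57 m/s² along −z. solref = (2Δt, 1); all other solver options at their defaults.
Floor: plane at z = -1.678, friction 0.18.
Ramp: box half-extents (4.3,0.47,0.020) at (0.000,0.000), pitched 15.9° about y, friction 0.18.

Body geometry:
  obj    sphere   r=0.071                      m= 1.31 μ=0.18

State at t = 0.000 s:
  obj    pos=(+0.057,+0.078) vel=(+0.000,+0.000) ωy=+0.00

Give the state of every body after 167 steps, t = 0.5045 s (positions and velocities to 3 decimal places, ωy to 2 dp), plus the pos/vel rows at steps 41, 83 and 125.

State at t = 0.5045 s:
  obj    pos=(+0.502,-0.048) vel=(+1.763,-0.502) ωy=+25.82

Key-timestep trajectory:
   step    t(s)  obj.x    obj.z    obj.vx   obj.vz 
     41  0.1239   +0.084  +0.071  +0.433  -0.123
     83  0.2508   +0.167  +0.047  +0.876  -0.250
    125  0.3776   +0.306  +0.007  +1.320  -0.376


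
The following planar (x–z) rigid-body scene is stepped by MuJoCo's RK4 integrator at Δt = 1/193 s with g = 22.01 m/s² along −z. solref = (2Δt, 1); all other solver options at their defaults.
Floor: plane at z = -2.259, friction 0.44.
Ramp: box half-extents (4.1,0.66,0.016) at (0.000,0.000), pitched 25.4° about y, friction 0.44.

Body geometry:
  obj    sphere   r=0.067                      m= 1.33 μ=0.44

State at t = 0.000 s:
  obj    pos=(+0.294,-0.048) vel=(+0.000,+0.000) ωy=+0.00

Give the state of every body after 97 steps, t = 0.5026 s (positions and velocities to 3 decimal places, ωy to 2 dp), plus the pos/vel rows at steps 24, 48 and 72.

State at t = 0.5026 s:
  obj    pos=(+1.064,-0.413) vel=(+3.062,-1.454) ωy=+50.57

Key-timestep trajectory:
   step    t(s)  obj.x    obj.z    obj.vx   obj.vz 
     24  0.1244   +0.341  -0.070  +0.758  -0.360
     48  0.2487   +0.483  -0.137  +1.515  -0.719
     72  0.3731   +0.718  -0.249  +2.273  -1.079


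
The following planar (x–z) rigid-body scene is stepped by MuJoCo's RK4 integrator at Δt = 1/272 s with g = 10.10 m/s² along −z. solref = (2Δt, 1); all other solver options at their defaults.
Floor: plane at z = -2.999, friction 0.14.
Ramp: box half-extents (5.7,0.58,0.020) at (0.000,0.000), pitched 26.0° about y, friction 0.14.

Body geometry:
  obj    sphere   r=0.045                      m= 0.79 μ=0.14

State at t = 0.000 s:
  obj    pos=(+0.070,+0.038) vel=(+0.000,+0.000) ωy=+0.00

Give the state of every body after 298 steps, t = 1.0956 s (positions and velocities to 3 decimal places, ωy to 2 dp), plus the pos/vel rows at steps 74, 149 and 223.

State at t = 1.0956 s:
  obj    pos=(+1.776,-0.794) vel=(+3.114,-1.519) ωy=+76.98

Key-timestep trajectory:
   step    t(s)  obj.x    obj.z    obj.vx   obj.vz 
     74  0.2721   +0.175  -0.013  +0.774  -0.377
    149  0.5478   +0.497  -0.170  +1.557  -0.760
    223  0.8199   +1.026  -0.428  +2.331  -1.137


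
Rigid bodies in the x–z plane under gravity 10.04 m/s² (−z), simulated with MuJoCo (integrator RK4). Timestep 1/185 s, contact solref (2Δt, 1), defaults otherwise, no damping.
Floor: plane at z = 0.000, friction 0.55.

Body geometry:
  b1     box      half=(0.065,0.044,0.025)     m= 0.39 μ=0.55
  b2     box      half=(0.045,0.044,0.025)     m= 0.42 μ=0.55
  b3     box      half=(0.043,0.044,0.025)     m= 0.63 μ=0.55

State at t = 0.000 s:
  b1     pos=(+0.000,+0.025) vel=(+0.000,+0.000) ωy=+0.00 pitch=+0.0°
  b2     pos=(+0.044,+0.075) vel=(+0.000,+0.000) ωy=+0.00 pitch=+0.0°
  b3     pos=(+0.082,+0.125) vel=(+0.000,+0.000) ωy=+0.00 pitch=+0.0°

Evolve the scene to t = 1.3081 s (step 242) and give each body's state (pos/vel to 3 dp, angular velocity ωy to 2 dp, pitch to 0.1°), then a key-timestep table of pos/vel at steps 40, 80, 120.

State at t = 1.3081 s:
  b1     pos=(+0.000,+0.025) vel=(+0.000,+0.000) ωy=+0.00 pitch=+0.0°
  b2     pos=(+0.101,+0.045) vel=(+0.000,+0.000) ωy=+0.00 pitch=+90.0°
  b3     pos=(+0.238,+0.025) vel=(+0.000,+0.000) ωy=+0.00 pitch=+180.0°

Key-timestep trajectory:
   step    t(s)  b1.x    b1.z    b1.vx   b1.vz   b2.x    b2.z    b2.vx   b2.vz   b3.x    b3.z    b3.vx   b3.vz 
     40  0.2162   +0.000  +0.025  -0.001  +0.000   +0.048  +0.078  +0.061  +0.036   +0.094  +0.121  +0.152  -0.064
     80  0.4324   +0.000  +0.025  +0.000  +0.000   +0.094  +0.052  +0.321  -0.759   +0.167  +0.043  +0.540  -0.183
    120  0.6486   +0.000  +0.025  +0.000  +0.000   +0.100  +0.045  -0.167  -0.035   +0.238  +0.024  +0.221  -0.278


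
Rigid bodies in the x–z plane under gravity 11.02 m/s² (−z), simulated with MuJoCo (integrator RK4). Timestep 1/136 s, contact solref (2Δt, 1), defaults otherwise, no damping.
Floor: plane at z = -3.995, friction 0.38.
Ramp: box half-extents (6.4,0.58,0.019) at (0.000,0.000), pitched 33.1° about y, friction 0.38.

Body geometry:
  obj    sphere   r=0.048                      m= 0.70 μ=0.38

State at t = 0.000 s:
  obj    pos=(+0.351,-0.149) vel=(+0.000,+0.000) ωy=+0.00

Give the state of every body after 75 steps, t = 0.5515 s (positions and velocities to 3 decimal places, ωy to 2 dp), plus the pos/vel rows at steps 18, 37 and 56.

State at t = 0.5515 s:
  obj    pos=(+0.899,-0.506) vel=(+1.986,-1.295) ωy=+49.37

Key-timestep trajectory:
   step    t(s)  obj.x    obj.z    obj.vx   obj.vz 
     18  0.1324   +0.383  -0.169  +0.477  -0.311
     37  0.2721   +0.484  -0.236  +0.980  -0.639
     56  0.4118   +0.656  -0.348  +1.483  -0.967


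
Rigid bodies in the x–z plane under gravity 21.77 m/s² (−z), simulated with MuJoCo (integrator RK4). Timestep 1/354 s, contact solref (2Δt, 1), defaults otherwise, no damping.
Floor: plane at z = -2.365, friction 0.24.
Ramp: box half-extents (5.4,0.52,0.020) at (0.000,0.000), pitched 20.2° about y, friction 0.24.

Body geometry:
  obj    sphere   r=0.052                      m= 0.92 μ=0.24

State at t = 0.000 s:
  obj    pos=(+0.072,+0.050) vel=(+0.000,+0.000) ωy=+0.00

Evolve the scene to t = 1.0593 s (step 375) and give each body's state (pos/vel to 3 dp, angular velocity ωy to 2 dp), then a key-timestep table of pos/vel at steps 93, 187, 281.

State at t = 1.0593 s:
  obj    pos=(+2.900,-0.990) vel=(+5.338,-1.964) ωy=+109.37

Key-timestep trajectory:
   step    t(s)  obj.x    obj.z    obj.vx   obj.vz 
     93  0.2627   +0.246  -0.014  +1.324  -0.487
    187  0.5282   +0.775  -0.209  +2.662  -0.979
    281  0.7938   +1.660  -0.534  +4.000  -1.472


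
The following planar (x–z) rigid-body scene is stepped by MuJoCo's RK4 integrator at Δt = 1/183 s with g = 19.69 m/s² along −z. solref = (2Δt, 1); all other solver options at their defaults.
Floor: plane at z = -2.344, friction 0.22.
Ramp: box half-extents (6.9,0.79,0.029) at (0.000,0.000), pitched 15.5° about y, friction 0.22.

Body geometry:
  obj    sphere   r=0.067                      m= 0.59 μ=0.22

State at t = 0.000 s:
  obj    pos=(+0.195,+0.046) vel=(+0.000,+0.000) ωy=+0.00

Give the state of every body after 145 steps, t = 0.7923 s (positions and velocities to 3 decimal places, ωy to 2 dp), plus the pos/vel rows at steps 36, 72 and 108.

State at t = 0.7923 s:
  obj    pos=(+1.332,-0.270) vel=(+2.870,-0.796) ωy=+44.44

Key-timestep trajectory:
   step    t(s)  obj.x    obj.z    obj.vx   obj.vz 
     36  0.1967   +0.265  +0.026  +0.713  -0.198
     72  0.3934   +0.475  -0.032  +1.425  -0.395
    108  0.5902   +0.826  -0.129  +2.138  -0.593


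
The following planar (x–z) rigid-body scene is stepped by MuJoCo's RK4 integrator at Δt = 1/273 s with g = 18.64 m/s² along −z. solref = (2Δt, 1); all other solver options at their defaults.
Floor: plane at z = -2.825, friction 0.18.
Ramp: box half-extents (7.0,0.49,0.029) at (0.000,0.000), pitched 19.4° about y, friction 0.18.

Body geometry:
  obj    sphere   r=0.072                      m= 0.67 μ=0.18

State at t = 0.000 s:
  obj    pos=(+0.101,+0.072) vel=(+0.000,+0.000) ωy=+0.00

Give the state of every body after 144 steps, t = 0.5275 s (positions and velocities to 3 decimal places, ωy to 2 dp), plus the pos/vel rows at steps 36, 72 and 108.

State at t = 0.5275 s:
  obj    pos=(+0.681,-0.133) vel=(+2.200,-0.775) ωy=+32.39

Key-timestep trajectory:
   step    t(s)  obj.x    obj.z    obj.vx   obj.vz 
     36  0.1319   +0.137  +0.059  +0.550  -0.194
     72  0.2637   +0.246  +0.020  +1.100  -0.387
    108  0.3956   +0.427  -0.043  +1.650  -0.581


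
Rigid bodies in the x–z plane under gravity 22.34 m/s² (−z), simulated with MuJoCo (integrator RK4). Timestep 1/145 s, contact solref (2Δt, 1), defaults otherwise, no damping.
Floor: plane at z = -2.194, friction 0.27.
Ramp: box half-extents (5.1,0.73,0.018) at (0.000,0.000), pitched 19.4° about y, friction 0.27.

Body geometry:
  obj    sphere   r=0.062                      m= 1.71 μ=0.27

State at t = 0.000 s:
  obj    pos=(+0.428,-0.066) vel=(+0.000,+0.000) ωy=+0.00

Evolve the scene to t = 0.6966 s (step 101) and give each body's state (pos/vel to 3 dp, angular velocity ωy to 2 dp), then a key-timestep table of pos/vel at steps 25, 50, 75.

State at t = 0.6966 s:
  obj    pos=(+1.641,-0.493) vel=(+3.482,-1.226) ωy=+59.53

Key-timestep trajectory:
   step    t(s)  obj.x    obj.z    obj.vx   obj.vz 
     25  0.1724   +0.502  -0.092  +0.862  -0.304
     50  0.3448   +0.725  -0.171  +1.724  -0.607
     75  0.5172   +1.097  -0.302  +2.586  -0.911


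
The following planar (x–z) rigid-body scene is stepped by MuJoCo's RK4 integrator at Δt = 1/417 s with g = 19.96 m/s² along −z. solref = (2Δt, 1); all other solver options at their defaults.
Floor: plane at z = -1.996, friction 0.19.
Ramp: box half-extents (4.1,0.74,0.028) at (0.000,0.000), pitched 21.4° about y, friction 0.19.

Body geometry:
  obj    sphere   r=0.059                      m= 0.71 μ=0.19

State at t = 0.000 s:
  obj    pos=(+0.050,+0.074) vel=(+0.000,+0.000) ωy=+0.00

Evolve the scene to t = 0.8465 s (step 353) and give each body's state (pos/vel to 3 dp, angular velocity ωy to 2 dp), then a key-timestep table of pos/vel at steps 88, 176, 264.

State at t = 0.8465 s:
  obj    pos=(+1.786,-0.606) vel=(+4.100,-1.607) ωy=+74.63

Key-timestep trajectory:
   step    t(s)  obj.x    obj.z    obj.vx   obj.vz 
     88  0.2110   +0.158  +0.032  +1.022  -0.401
    176  0.4221   +0.481  -0.095  +2.044  -0.801
    264  0.6331   +1.021  -0.307  +3.067  -1.202


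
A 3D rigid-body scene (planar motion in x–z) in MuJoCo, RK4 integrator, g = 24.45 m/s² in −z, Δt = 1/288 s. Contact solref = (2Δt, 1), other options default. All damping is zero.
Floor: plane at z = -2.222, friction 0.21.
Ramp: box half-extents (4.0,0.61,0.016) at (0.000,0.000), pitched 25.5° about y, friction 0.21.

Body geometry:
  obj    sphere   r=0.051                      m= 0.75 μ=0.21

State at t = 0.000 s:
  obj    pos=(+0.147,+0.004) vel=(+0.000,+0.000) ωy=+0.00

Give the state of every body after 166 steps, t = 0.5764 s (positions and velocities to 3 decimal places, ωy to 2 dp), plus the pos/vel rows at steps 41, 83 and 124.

State at t = 0.5764 s:
  obj    pos=(+1.275,-0.534) vel=(+3.912,-1.866) ωy=+84.95

Key-timestep trajectory:
   step    t(s)  obj.x    obj.z    obj.vx   obj.vz 
     41  0.1424   +0.216  -0.029  +0.966  -0.461
     83  0.2882   +0.429  -0.130  +1.956  -0.933
    124  0.4306   +0.776  -0.296  +2.922  -1.394


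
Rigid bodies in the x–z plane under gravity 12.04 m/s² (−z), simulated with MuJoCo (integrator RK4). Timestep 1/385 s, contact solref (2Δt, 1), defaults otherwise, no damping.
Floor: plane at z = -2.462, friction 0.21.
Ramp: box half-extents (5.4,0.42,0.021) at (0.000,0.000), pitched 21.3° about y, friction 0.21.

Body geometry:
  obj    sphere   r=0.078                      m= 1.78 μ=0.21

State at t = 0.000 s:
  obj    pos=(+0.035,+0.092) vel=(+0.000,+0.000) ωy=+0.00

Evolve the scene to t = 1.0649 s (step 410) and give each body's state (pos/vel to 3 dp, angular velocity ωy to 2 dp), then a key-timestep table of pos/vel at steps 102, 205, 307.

State at t = 1.0649 s:
  obj    pos=(+1.686,-0.551) vel=(+3.100,-1.208) ωy=+42.65

Key-timestep trajectory:
   step    t(s)  obj.x    obj.z    obj.vx   obj.vz 
    102  0.2649   +0.137  +0.053  +0.771  -0.301
    205  0.5325   +0.448  -0.068  +1.550  -0.604
    307  0.7974   +0.961  -0.268  +2.321  -0.905


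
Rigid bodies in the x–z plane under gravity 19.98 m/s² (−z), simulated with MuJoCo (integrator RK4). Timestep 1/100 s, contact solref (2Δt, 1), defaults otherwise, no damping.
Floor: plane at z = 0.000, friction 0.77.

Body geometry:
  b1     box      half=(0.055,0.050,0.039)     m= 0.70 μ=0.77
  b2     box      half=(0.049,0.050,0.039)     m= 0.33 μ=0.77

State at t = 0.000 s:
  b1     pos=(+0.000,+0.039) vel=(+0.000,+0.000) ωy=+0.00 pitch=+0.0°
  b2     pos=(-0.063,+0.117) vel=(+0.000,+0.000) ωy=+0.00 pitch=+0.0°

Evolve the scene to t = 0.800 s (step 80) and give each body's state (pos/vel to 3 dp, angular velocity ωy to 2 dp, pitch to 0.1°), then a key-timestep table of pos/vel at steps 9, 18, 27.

State at t = 0.800 s:
  b1     pos=(+0.000,+0.039) vel=(+0.000,+0.000) ωy=+0.00 pitch=+0.0°
  b2     pos=(-0.111,+0.049) vel=(+0.000,+0.000) ωy=+0.00 pitch=-90.0°

Key-timestep trajectory:
   step    t(s)  b1.x    b1.z    b1.vx   b1.vz   b2.x    b2.z    b2.vx   b2.vz 
      9  0.0900   +0.000  +0.039  +0.001  +0.004   -0.073  +0.113  -0.248  -0.104
     18  0.1800   +0.000  +0.039  +0.000  +0.000   -0.105  +0.062  -0.390  -1.328
     27  0.2700   +0.000  +0.039  +0.000  +0.000   -0.112  +0.047  +0.033  +0.076


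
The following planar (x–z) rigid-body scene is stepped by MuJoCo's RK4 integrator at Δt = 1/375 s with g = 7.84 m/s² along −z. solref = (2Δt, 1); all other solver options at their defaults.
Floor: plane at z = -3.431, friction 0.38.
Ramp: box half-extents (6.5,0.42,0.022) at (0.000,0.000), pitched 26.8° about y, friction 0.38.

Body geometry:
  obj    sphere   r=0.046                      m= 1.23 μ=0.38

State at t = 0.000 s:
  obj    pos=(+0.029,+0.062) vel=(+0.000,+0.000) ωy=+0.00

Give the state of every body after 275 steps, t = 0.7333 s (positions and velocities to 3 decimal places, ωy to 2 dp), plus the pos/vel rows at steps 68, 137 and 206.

State at t = 0.7333 s:
  obj    pos=(+0.635,-0.245) vel=(+1.653,-0.835) ωy=+40.25

Key-timestep trajectory:
   step    t(s)  obj.x    obj.z    obj.vx   obj.vz 
     68  0.1813   +0.066  +0.043  +0.409  -0.206
    137  0.3653   +0.179  -0.014  +0.823  -0.416
    206  0.5493   +0.369  -0.110  +1.238  -0.625


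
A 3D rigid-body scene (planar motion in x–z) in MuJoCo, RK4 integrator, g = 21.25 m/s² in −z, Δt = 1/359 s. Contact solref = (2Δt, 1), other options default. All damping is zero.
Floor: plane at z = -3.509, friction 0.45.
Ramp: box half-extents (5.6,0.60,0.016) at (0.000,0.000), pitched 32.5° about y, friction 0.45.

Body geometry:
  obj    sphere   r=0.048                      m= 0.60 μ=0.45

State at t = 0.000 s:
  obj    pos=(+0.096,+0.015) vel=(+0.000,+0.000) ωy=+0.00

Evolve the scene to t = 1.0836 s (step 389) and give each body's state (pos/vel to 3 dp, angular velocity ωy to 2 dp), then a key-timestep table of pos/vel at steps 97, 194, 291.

State at t = 1.0836 s:
  obj    pos=(+4.134,-2.558) vel=(+7.453,-4.748) ωy=+184.09

Key-timestep trajectory:
   step    t(s)  obj.x    obj.z    obj.vx   obj.vz 
     97  0.2702   +0.347  -0.145  +1.859  -1.184
    194  0.5404   +1.100  -0.625  +3.717  -2.368
    291  0.8106   +2.356  -1.425  +5.575  -3.552


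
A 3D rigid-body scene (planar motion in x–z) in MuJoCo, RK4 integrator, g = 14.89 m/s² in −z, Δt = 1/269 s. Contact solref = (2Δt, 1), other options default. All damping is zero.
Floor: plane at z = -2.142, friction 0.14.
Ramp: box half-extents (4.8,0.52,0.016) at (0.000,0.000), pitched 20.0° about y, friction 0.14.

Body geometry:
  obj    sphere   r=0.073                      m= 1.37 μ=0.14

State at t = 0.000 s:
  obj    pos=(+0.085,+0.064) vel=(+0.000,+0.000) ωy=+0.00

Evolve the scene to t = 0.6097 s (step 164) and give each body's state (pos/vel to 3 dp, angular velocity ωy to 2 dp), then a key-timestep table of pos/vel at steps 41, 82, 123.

State at t = 0.6097 s:
  obj    pos=(+0.720,-0.167) vel=(+2.084,-0.759) ωy=+30.37

Key-timestep trajectory:
   step    t(s)  obj.x    obj.z    obj.vx   obj.vz 
     41  0.1524   +0.125  +0.049  +0.521  -0.190
     82  0.3048   +0.244  +0.006  +1.042  -0.379
    123  0.4572   +0.442  -0.066  +1.563  -0.569


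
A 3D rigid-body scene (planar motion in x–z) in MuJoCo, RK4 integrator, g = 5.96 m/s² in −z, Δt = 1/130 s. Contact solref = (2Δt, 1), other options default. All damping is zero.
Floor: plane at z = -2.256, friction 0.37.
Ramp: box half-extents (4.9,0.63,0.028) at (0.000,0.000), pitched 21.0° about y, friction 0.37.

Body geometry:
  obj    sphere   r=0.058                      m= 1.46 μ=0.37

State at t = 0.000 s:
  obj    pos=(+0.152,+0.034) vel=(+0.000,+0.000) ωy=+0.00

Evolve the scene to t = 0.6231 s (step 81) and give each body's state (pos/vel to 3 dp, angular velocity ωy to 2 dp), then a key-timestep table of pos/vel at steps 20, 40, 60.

State at t = 0.6231 s:
  obj    pos=(+0.428,-0.072) vel=(+0.887,-0.341) ωy=+16.38

Key-timestep trajectory:
   step    t(s)  obj.x    obj.z    obj.vx   obj.vz 
     20  0.1538   +0.169  +0.027  +0.219  -0.084
     40  0.3077   +0.219  +0.008  +0.438  -0.168
     60  0.4615   +0.304  -0.024  +0.657  -0.252


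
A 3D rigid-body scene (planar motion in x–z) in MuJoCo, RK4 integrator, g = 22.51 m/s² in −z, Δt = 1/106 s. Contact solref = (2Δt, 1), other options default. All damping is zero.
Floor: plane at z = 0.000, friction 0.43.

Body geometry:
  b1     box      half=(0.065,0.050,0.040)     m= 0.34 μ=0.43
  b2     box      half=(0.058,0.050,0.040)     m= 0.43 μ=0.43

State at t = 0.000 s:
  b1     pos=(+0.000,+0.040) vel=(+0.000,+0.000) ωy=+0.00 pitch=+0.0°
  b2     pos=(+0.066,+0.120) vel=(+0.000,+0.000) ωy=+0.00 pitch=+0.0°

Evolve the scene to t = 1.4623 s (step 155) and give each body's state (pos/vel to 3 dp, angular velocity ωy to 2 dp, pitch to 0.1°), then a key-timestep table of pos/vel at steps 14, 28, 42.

State at t = 1.4623 s:
  b1     pos=(+0.000,+0.040) vel=(+0.000,+0.000) ωy=+0.00 pitch=+0.0°
  b2     pos=(+0.123,+0.058) vel=(+0.000,+0.000) ωy=+0.00 pitch=+90.0°

Key-timestep trajectory:
   step    t(s)  b1.x    b1.z    b1.vx   b1.vz   b2.x    b2.z    b2.vx   b2.vz 
     14  0.1321   +0.000  +0.040  +0.000  +0.001   +0.069  +0.120  +0.072  -0.006
     28  0.2642   +0.000  +0.040  -0.001  +0.000   +0.100  +0.101  +0.423  -0.623
     42  0.3962   +0.000  +0.040  +0.000  +0.000   +0.125  +0.058  -0.272  -0.130


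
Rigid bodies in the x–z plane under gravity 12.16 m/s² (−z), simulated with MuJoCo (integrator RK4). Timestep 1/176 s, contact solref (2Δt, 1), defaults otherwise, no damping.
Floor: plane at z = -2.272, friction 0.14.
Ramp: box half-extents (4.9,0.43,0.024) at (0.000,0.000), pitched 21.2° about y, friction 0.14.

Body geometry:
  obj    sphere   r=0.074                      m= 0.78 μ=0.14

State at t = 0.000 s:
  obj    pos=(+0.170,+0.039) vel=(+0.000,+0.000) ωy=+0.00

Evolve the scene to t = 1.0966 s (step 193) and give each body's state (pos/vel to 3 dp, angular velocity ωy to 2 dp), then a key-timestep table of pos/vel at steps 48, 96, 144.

State at t = 1.0966 s:
  obj    pos=(+1.931,-0.644) vel=(+3.212,-1.246) ωy=+46.53

Key-timestep trajectory:
   step    t(s)  obj.x    obj.z    obj.vx   obj.vz 
     48  0.2727   +0.279  -0.003  +0.799  -0.310
     96  0.5455   +0.606  -0.130  +1.598  -0.620
    144  0.8182   +1.150  -0.341  +2.396  -0.929


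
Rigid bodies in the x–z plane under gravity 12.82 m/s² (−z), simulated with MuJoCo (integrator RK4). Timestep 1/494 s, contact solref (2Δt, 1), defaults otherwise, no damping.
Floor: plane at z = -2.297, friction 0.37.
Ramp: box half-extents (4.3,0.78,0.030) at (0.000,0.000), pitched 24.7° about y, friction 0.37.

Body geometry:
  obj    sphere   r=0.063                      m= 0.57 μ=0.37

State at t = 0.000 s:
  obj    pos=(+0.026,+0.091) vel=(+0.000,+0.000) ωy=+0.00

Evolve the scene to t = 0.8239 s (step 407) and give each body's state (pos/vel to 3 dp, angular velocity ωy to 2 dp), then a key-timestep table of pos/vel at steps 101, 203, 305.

State at t = 0.8239 s:
  obj    pos=(+1.206,-0.452) vel=(+2.864,-1.317) ωy=+50.04

Key-timestep trajectory:
   step    t(s)  obj.x    obj.z    obj.vx   obj.vz 
    101  0.2045   +0.099  +0.057  +0.711  -0.327
    203  0.4109   +0.319  -0.045  +1.429  -0.657
    305  0.6174   +0.688  -0.214  +2.146  -0.987


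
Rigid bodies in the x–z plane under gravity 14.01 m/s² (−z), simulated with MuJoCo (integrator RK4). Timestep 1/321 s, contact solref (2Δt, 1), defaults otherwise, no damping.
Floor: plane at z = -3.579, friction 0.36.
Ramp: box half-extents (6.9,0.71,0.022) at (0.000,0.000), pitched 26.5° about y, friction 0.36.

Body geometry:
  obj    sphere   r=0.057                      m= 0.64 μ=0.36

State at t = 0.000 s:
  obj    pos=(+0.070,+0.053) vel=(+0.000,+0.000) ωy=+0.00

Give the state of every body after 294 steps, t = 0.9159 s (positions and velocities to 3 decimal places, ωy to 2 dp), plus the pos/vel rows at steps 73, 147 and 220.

State at t = 0.9159 s:
  obj    pos=(+1.746,-0.782) vel=(+3.660,-1.825) ωy=+71.74

Key-timestep trajectory:
   step    t(s)  obj.x    obj.z    obj.vx   obj.vz 
     73  0.2274   +0.174  +0.002  +0.909  -0.453
    147  0.4579   +0.489  -0.156  +1.830  -0.912
    220  0.6854   +1.009  -0.415  +2.739  -1.366


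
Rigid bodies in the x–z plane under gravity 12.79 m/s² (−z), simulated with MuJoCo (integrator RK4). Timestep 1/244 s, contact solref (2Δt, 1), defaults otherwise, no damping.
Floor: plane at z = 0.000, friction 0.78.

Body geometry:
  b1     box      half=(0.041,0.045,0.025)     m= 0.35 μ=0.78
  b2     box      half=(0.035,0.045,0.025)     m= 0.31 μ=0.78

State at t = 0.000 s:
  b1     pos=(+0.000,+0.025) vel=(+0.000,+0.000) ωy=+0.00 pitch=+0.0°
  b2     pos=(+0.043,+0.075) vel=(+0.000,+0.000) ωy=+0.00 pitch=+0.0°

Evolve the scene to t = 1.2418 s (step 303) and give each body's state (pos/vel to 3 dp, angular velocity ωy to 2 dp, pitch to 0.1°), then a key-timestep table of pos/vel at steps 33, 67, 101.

State at t = 1.2418 s:
  b1     pos=(+0.000,+0.025) vel=(+0.000,+0.000) ωy=+0.00 pitch=+0.0°
  b2     pos=(+0.075,+0.035) vel=(+0.000,+0.000) ωy=+0.00 pitch=+90.0°

Key-timestep trajectory:
   step    t(s)  b1.x    b1.z    b1.vx   b1.vz   b2.x    b2.z    b2.vx   b2.vz 
     33  0.1352   +0.000  +0.025  +0.000  +0.000   +0.050  +0.073  +0.131  -0.047
     67  0.2746   +0.000  +0.025  +0.000  +0.000   +0.080  +0.037  +0.143  +0.163
    101  0.4139   +0.000  +0.025  +0.000  +0.000   +0.073  +0.035  -0.058  +0.093


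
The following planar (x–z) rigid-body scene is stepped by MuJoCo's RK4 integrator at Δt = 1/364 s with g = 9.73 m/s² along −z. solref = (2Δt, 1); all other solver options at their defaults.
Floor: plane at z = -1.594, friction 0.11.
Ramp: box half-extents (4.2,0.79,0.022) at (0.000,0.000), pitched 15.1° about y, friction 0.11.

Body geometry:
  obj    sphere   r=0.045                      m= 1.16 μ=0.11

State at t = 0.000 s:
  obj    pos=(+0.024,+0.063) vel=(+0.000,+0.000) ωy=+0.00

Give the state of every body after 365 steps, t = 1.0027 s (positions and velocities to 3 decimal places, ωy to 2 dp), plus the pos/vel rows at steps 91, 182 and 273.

State at t = 1.0027 s:
  obj    pos=(+0.903,-0.174) vel=(+1.753,-0.473) ωy=+40.34

Key-timestep trajectory:
   step    t(s)  obj.x    obj.z    obj.vx   obj.vz 
     91  0.2500   +0.079  +0.048  +0.437  -0.118
    182  0.5000   +0.243  +0.004  +0.874  -0.236
    273  0.7500   +0.516  -0.070  +1.311  -0.354


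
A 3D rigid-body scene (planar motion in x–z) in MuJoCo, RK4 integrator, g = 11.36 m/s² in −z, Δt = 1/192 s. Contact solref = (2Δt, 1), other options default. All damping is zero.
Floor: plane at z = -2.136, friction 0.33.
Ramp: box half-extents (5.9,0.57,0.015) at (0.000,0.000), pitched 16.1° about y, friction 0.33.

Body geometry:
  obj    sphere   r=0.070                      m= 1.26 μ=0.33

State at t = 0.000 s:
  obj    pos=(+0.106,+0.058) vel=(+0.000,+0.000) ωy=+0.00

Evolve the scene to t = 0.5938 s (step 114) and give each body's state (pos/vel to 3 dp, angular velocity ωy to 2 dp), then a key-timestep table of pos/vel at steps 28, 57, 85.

State at t = 0.5938 s:
  obj    pos=(+0.487,-0.052) vel=(+1.284,-0.371) ωy=+19.08

Key-timestep trajectory:
   step    t(s)  obj.x    obj.z    obj.vx   obj.vz 
     28  0.1458   +0.129  +0.051  +0.315  -0.091
     57  0.2969   +0.201  +0.030  +0.642  -0.185
     85  0.4427   +0.318  -0.003  +0.957  -0.276


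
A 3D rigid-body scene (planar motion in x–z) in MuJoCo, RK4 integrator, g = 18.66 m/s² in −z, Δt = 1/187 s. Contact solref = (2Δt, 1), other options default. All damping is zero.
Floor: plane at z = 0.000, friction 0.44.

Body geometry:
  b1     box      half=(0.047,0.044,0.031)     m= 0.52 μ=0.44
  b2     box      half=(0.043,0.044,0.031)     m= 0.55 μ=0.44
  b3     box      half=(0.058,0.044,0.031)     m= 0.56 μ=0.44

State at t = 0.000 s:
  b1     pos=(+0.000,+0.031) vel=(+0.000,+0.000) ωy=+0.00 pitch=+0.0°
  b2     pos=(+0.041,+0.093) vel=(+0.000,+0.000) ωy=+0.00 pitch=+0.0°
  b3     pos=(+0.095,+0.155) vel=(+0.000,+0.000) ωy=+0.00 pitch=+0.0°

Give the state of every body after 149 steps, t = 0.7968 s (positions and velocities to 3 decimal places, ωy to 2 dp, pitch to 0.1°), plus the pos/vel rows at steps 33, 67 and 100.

State at t = 0.7968 s:
  b1     pos=(+0.000,+0.031) vel=(+0.000,+0.000) ωy=+0.00 pitch=+0.0°
  b2     pos=(+0.090,+0.043) vel=(+0.000,+0.000) ωy=+0.00 pitch=+90.0°
  b3     pos=(+0.292,+0.031) vel=(+0.000,+0.000) ωy=+0.00 pitch=+180.0°

Key-timestep trajectory:
   step    t(s)  b1.x    b1.z    b1.vx   b1.vz   b2.x    b2.z    b2.vx   b2.vz   b3.x    b3.z    b3.vx   b3.vz 
     33  0.1765   +0.000  +0.031  +0.000  +0.000   +0.075  +0.075  +0.417  -0.678   +0.165  +0.061  +0.481  -0.061
     67  0.3583   +0.000  +0.031  +0.000  +0.000   +0.090  +0.043  +0.000  +0.000   +0.225  +0.066  +0.109  +0.010
    100  0.5348   +0.000  +0.031  +0.000  +0.000   +0.090  +0.043  +0.000  +0.000   +0.249  +0.063  +0.279  -0.094
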